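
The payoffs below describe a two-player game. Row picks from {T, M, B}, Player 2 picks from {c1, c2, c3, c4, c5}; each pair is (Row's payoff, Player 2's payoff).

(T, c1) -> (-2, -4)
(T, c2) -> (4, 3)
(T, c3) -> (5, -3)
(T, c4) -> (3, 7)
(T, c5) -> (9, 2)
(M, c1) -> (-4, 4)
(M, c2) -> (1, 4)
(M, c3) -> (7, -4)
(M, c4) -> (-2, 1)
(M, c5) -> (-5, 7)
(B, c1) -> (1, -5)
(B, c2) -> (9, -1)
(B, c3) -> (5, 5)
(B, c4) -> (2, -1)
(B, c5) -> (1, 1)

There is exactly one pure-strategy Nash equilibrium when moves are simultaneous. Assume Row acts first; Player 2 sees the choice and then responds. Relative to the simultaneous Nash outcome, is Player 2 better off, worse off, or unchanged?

Player 2 best-responds to each possible Row move:
- T → Player 2 plays c4 (best of -4, 3, -3, 7, 2); Row gets 3.
- M → Player 2 plays c5 (best of 4, 4, -4, 1, 7); Row gets -5.
- B → Player 2 plays c3 (best of -5, -1, 5, -1, 1); Row gets 5.
Maximizing over 3, -5, 5, Row chooses B. Subgame-perfect outcome: (B, c3) with payoffs (5, 5).
Under simultaneous play:
Row's best replies: c1→B; c2→B; c3→M; c4→T; c5→T.
Player 2's best replies: T→c4; M→c5; B→c3.
The unique mutual best reply is (T, c4), giving (3, 7).
Player 2 earns 5 sequentially versus 7 at the Nash outcome: worse off.

worse off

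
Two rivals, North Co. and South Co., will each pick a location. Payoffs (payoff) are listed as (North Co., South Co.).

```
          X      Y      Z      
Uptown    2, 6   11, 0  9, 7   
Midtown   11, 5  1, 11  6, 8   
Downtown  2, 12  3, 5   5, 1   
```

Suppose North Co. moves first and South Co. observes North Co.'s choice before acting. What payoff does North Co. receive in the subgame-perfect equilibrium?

9

Work backward from South Co.'s decision.
- Uptown → South Co. plays Z (best of 6, 0, 7); North Co. gets 9.
- Midtown → South Co. plays Y (best of 5, 11, 8); North Co. gets 1.
- Downtown → South Co. plays X (best of 12, 5, 1); North Co. gets 2.
North Co.'s induced payoffs are 9, 1, 2, so North Co. commits to Uptown. Subgame-perfect outcome: (Uptown, Z) with payoffs (9, 7).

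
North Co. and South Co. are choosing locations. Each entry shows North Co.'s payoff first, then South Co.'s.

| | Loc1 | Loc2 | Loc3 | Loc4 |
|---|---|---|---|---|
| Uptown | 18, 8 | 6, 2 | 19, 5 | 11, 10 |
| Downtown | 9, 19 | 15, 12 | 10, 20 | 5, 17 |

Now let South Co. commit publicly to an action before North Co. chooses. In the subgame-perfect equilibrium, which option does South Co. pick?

Backward induction with South Co. moving first.
- Loc1: BR = Uptown, leader payoff 8.
- Loc2: BR = Downtown, leader payoff 12.
- Loc3: BR = Uptown, leader payoff 5.
- Loc4: BR = Uptown, leader payoff 10.
Maximizing over 8, 12, 5, 10, South Co. chooses Loc2. Subgame-perfect outcome: (Downtown, Loc2) with payoffs (15, 12).

Loc2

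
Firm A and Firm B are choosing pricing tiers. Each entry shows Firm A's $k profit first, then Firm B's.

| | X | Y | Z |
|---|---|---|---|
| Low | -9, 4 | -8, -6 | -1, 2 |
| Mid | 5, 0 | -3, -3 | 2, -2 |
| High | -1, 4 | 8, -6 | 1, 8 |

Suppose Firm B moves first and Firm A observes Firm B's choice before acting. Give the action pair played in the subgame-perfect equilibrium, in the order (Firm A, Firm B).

(Mid, X)

Backward induction with Firm B moving first.
- X → Firm A plays Mid (best of -9, 5, -1); Firm B gets 0.
- Y → Firm A plays High (best of -8, -3, 8); Firm B gets -6.
- Z → Firm A plays Mid (best of -1, 2, 1); Firm B gets -2.
Maximizing over 0, -6, -2, Firm B chooses X. Subgame-perfect outcome: (Mid, X) with payoffs (5, 0).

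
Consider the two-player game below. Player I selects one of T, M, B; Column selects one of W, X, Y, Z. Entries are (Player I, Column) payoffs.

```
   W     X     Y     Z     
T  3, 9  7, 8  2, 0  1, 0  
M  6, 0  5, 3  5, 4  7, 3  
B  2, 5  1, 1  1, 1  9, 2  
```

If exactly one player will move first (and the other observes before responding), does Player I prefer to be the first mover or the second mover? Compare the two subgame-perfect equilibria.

If Player I leads: Column's best replies are T→W, M→Y, B→W; Player I's induced payoffs 3, 5, 2; outcome (M, Y), payoffs (5, 4).
If Column leads: Player I's best replies are W→M, X→T, Y→M, Z→B; Column's induced payoffs 0, 8, 4, 2; outcome (T, X), payoffs (7, 8).
Player I gets 5 moving first and 7 moving second, so Player I prefers to move second.

second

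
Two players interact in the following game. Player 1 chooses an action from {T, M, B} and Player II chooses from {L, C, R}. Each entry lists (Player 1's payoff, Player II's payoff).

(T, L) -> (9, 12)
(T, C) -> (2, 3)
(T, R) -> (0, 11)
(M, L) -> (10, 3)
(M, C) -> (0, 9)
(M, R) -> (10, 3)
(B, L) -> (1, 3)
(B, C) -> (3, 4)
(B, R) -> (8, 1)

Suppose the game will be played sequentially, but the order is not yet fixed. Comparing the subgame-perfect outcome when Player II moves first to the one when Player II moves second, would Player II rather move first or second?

second

If Player 1 leads: Player II's best replies are T→L, M→C, B→C; Player 1's induced payoffs 9, 0, 3; outcome (T, L), payoffs (9, 12).
If Player II leads: Player 1's best replies are L→M, C→B, R→M; Player II's induced payoffs 3, 4, 3; outcome (B, C), payoffs (3, 4).
Player II gets 4 moving first and 12 moving second, so Player II prefers to move second.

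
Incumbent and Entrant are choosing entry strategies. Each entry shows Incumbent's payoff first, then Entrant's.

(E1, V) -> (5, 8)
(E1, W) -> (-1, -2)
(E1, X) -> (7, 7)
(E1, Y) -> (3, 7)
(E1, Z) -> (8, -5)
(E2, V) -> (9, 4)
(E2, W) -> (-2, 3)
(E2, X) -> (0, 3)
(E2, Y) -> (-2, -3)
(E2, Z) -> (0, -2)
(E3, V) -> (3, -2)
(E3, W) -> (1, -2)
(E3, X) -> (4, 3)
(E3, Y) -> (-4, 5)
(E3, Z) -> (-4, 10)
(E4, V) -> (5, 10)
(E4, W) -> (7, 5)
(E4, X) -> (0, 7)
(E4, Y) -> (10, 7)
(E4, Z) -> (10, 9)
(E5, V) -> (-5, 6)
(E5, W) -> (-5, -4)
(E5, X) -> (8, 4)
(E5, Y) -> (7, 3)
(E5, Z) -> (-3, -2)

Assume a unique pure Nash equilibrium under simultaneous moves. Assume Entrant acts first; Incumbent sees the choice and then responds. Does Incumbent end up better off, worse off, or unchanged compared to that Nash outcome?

Incumbent best-responds to each possible Entrant move:
- V: Incumbent compares 5, 9, 3, 5, -5 and picks E2; Entrant would get 4.
- W: Incumbent compares -1, -2, 1, 7, -5 and picks E4; Entrant would get 5.
- X: Incumbent compares 7, 0, 4, 0, 8 and picks E5; Entrant would get 4.
- Y: Incumbent compares 3, -2, -4, 10, 7 and picks E4; Entrant would get 7.
- Z: Incumbent compares 8, 0, -4, 10, -3 and picks E4; Entrant would get 9.
Among 4, 5, 4, 7, 9, the best is 9 at Z. Subgame-perfect outcome: (E4, Z) with payoffs (10, 9).
Now find the simultaneous Nash equilibrium.
Incumbent's best replies: V→E2; W→E4; X→E5; Y→E4; Z→E4.
Entrant's best replies: E1→V; E2→V; E3→Z; E4→V; E5→V.
The unique mutual best reply is (E2, V), giving (9, 4).
Incumbent earns 10 sequentially versus 9 at the Nash outcome: better off.

better off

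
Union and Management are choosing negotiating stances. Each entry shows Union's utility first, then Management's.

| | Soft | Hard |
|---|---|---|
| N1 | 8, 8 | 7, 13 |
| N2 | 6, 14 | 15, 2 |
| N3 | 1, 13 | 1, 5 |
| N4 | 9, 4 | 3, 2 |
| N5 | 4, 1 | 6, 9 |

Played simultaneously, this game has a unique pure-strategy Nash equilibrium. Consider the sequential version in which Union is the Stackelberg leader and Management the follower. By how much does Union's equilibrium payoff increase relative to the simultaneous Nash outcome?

0

Solve by backward induction (Union leads).
- N1: BR = Hard, leader payoff 7.
- N2: BR = Soft, leader payoff 6.
- N3: BR = Soft, leader payoff 1.
- N4: BR = Soft, leader payoff 9.
- N5: BR = Hard, leader payoff 6.
Maximizing over 7, 6, 1, 9, 6, Union chooses N4. Subgame-perfect outcome: (N4, Soft) with payoffs (9, 4).
Under simultaneous play:
Union's best replies: Soft→N4; Hard→N2.
Management's best replies: N1→Hard; N2→Soft; N3→Soft; N4→Soft; N5→Hard.
The unique mutual best reply is (N4, Soft), giving (9, 4).
Union's commitment gain: 9 − 9 = 0.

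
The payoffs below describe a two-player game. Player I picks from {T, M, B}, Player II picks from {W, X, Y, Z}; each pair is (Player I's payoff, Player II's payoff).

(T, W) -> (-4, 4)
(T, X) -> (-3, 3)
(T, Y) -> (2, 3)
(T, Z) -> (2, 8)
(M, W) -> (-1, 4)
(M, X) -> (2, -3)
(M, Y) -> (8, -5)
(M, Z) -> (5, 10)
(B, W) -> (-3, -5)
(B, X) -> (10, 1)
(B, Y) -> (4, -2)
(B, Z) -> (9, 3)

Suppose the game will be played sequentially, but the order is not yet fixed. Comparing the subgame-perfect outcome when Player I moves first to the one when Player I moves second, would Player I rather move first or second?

If Player I leads: Player II's best replies are T→Z, M→Z, B→Z; Player I's induced payoffs 2, 5, 9; outcome (B, Z), payoffs (9, 3).
If Player II leads: Player I's best replies are W→M, X→B, Y→M, Z→B; Player II's induced payoffs 4, 1, -5, 3; outcome (M, W), payoffs (-1, 4).
Player I gets 9 moving first and -1 moving second, so Player I prefers to move first.

first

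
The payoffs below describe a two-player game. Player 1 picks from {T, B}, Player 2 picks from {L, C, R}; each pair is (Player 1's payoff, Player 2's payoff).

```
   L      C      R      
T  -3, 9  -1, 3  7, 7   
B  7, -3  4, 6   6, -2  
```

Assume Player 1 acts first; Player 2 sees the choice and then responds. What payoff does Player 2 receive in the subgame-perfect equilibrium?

6

Backward induction with Player 1 moving first.
- T: Player 2 compares 9, 3, 7 and picks L; Player 1 would get -3.
- B: Player 2 compares -3, 6, -2 and picks C; Player 1 would get 4.
Player 1's induced payoffs are -3, 4, so Player 1 commits to B. Subgame-perfect outcome: (B, C) with payoffs (4, 6).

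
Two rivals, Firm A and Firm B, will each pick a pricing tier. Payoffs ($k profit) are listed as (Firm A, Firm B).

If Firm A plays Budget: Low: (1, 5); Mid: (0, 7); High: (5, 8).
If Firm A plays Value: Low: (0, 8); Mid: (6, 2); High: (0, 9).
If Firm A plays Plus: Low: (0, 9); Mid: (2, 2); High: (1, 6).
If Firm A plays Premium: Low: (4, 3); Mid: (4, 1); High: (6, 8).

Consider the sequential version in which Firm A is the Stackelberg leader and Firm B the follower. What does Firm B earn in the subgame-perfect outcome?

8

Work backward from Firm B's decision.
- Budget: Firm B compares 5, 7, 8 and picks High; Firm A would get 5.
- Value: Firm B compares 8, 2, 9 and picks High; Firm A would get 0.
- Plus: Firm B compares 9, 2, 6 and picks Low; Firm A would get 0.
- Premium: Firm B compares 3, 1, 8 and picks High; Firm A would get 6.
Maximizing over 5, 0, 0, 6, Firm A chooses Premium. Subgame-perfect outcome: (Premium, High) with payoffs (6, 8).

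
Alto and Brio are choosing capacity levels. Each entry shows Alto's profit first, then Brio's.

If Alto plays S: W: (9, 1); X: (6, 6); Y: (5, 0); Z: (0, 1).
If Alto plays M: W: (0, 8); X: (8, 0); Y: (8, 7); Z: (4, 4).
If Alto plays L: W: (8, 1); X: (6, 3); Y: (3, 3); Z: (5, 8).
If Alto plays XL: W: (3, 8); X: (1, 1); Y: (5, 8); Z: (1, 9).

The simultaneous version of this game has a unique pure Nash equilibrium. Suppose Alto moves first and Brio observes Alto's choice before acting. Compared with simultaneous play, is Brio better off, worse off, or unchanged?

worse off

Work backward from Brio's decision.
- S: BR = X, leader payoff 6.
- M: BR = W, leader payoff 0.
- L: BR = Z, leader payoff 5.
- XL: BR = Z, leader payoff 1.
Among 6, 0, 5, 1, the best is 6 at S. Subgame-perfect outcome: (S, X) with payoffs (6, 6).
Under simultaneous play:
Alto's best replies: W→S; X→M; Y→M; Z→L.
Brio's best replies: S→X; M→W; L→Z; XL→Z.
Only (L, Z) has each player best-responding; Nash payoffs (5, 8).
Brio earns 6 sequentially versus 8 at the Nash outcome: worse off.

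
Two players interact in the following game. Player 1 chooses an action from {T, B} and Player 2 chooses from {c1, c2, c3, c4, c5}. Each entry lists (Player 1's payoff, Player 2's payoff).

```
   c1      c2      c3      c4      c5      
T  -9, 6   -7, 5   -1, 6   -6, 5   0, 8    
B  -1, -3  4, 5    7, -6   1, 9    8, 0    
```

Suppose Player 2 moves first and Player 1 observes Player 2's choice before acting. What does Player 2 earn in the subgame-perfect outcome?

9

Backward induction with Player 2 moving first.
- c1: Player 1 compares -9, -1 and picks B; Player 2 would get -3.
- c2: Player 1 compares -7, 4 and picks B; Player 2 would get 5.
- c3: Player 1 compares -1, 7 and picks B; Player 2 would get -6.
- c4: Player 1 compares -6, 1 and picks B; Player 2 would get 9.
- c5: Player 1 compares 0, 8 and picks B; Player 2 would get 0.
Player 2's induced payoffs are -3, 5, -6, 9, 0, so Player 2 commits to c4. Subgame-perfect outcome: (B, c4) with payoffs (1, 9).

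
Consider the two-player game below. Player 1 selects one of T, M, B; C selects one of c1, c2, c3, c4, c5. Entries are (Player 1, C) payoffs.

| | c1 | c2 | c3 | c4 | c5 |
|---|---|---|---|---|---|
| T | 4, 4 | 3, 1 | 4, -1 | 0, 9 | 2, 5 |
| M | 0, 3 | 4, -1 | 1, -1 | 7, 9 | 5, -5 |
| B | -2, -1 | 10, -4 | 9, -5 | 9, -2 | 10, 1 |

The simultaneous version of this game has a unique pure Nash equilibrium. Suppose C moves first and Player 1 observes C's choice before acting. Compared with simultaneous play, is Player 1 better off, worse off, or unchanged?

worse off

Player 1 best-responds to each possible C move:
- c1: BR = T, leader payoff 4.
- c2: BR = B, leader payoff -4.
- c3: BR = B, leader payoff -5.
- c4: BR = B, leader payoff -2.
- c5: BR = B, leader payoff 1.
Maximizing over 4, -4, -5, -2, 1, C chooses c1. Subgame-perfect outcome: (T, c1) with payoffs (4, 4).
Under simultaneous play:
Player 1's best replies: c1→T; c2→B; c3→B; c4→B; c5→B.
C's best replies: T→c4; M→c4; B→c5.
The unique mutual best reply is (B, c5), giving (10, 1).
Player 1 earns 4 sequentially versus 10 at the Nash outcome: worse off.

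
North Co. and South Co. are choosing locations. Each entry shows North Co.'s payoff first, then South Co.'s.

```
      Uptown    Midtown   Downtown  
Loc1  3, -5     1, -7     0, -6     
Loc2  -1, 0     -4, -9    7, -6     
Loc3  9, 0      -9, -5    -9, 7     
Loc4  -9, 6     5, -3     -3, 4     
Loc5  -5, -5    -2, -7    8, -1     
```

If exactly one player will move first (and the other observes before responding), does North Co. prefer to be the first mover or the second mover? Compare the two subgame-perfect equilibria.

If North Co. leads: South Co.'s best replies are Loc1→Uptown, Loc2→Uptown, Loc3→Downtown, Loc4→Uptown, Loc5→Downtown; North Co.'s induced payoffs 3, -1, -9, -9, 8; outcome (Loc5, Downtown), payoffs (8, -1).
If South Co. leads: North Co.'s best replies are Uptown→Loc3, Midtown→Loc4, Downtown→Loc5; South Co.'s induced payoffs 0, -3, -1; outcome (Loc3, Uptown), payoffs (9, 0).
North Co. gets 8 moving first and 9 moving second, so North Co. prefers to move second.

second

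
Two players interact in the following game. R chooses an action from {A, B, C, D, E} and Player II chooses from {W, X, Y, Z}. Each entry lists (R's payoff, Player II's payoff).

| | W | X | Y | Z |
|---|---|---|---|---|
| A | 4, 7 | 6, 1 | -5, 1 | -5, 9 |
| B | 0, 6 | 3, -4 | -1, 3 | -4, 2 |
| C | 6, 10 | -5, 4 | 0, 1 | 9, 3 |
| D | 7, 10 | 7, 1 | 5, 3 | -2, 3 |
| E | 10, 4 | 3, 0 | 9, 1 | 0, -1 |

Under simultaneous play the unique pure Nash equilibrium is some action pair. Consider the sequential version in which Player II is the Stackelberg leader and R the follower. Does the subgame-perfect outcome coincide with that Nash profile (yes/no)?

Work backward from R's decision.
- W: R compares 4, 0, 6, 7, 10 and picks E; Player II would get 4.
- X: R compares 6, 3, -5, 7, 3 and picks D; Player II would get 1.
- Y: R compares -5, -1, 0, 5, 9 and picks E; Player II would get 1.
- Z: R compares -5, -4, 9, -2, 0 and picks C; Player II would get 3.
Player II's induced payoffs are 4, 1, 1, 3, so Player II commits to W. Subgame-perfect outcome: (E, W) with payoffs (10, 4).
Under simultaneous play:
R's best replies: W→E; X→D; Y→E; Z→C.
Player II's best replies: A→Z; B→W; C→W; D→W; E→W.
The unique mutual best reply is (E, W), giving (10, 4).
Sequential outcome (E, W) coincides with the Nash profile (E, W).

yes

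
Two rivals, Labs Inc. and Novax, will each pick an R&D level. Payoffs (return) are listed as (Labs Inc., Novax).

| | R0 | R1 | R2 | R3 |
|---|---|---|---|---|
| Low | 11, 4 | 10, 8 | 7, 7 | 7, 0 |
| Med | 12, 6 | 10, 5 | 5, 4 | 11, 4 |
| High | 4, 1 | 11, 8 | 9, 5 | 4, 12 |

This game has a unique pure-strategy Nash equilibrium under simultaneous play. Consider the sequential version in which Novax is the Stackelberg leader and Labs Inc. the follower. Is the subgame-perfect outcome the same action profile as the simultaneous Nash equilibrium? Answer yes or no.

Solve by backward induction (Novax leads).
- R0 → Labs Inc. plays Med (best of 11, 12, 4); Novax gets 6.
- R1 → Labs Inc. plays High (best of 10, 10, 11); Novax gets 8.
- R2 → Labs Inc. plays High (best of 7, 5, 9); Novax gets 5.
- R3 → Labs Inc. plays Med (best of 7, 11, 4); Novax gets 4.
Among 6, 8, 5, 4, the best is 8 at R1. Subgame-perfect outcome: (High, R1) with payoffs (11, 8).
For the simultaneous game, intersect best replies.
Labs Inc.'s best replies: R0→Med; R1→High; R2→High; R3→Med.
Novax's best replies: Low→R1; Med→R0; High→R3.
Only (Med, R0) has each player best-responding; Nash payoffs (12, 6).
Sequential outcome (High, R1) differs from the Nash profile (Med, R0).

no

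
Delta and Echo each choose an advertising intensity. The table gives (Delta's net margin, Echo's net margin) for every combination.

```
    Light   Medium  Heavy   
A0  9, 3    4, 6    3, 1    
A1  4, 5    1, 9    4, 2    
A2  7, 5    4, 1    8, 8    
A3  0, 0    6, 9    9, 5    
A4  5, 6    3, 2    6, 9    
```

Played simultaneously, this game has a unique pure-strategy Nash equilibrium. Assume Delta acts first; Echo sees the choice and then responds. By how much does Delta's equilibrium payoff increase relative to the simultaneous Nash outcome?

2

Solve by backward induction (Delta leads).
- A0: BR = Medium, leader payoff 4.
- A1: BR = Medium, leader payoff 1.
- A2: BR = Heavy, leader payoff 8.
- A3: BR = Medium, leader payoff 6.
- A4: BR = Heavy, leader payoff 6.
Maximizing over 4, 1, 8, 6, 6, Delta chooses A2. Subgame-perfect outcome: (A2, Heavy) with payoffs (8, 8).
Under simultaneous play:
Delta's best replies: Light→A0; Medium→A3; Heavy→A3.
Echo's best replies: A0→Medium; A1→Medium; A2→Heavy; A3→Medium; A4→Heavy.
Only (A3, Medium) has each player best-responding; Nash payoffs (6, 9).
Delta's commitment gain: 8 − 6 = 2.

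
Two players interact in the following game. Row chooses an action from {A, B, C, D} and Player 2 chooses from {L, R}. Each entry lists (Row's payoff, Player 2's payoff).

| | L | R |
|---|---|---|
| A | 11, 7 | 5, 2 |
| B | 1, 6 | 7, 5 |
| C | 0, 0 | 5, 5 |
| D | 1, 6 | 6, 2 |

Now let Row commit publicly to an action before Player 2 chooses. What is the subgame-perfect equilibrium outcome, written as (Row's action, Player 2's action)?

Work backward from Player 2's decision.
- A: Player 2 compares 7, 2 and picks L; Row would get 11.
- B: Player 2 compares 6, 5 and picks L; Row would get 1.
- C: Player 2 compares 0, 5 and picks R; Row would get 5.
- D: Player 2 compares 6, 2 and picks L; Row would get 1.
Row's induced payoffs are 11, 1, 5, 1, so Row commits to A. Subgame-perfect outcome: (A, L) with payoffs (11, 7).

(A, L)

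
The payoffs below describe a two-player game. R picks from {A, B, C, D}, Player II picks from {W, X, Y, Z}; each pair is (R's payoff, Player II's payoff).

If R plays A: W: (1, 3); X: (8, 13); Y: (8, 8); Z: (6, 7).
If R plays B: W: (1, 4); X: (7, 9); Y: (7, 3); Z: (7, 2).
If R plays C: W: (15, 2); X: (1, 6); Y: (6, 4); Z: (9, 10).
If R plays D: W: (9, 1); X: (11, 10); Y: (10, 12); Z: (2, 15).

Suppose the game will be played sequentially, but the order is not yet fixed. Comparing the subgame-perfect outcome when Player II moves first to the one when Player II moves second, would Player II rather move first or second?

first

If R leads: Player II's best replies are A→X, B→X, C→Z, D→Z; R's induced payoffs 8, 7, 9, 2; outcome (C, Z), payoffs (9, 10).
If Player II leads: R's best replies are W→C, X→D, Y→D, Z→C; Player II's induced payoffs 2, 10, 12, 10; outcome (D, Y), payoffs (10, 12).
Player II gets 12 moving first and 10 moving second, so Player II prefers to move first.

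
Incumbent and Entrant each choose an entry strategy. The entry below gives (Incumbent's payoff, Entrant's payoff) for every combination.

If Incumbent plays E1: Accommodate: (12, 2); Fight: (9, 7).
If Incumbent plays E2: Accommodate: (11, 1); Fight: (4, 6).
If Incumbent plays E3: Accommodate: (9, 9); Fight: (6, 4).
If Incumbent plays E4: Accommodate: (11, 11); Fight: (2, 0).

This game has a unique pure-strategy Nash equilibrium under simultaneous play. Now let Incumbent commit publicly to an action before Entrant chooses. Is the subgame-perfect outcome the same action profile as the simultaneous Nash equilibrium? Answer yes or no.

no

Work backward from Entrant's decision.
- E1: BR = Fight, leader payoff 9.
- E2: BR = Fight, leader payoff 4.
- E3: BR = Accommodate, leader payoff 9.
- E4: BR = Accommodate, leader payoff 11.
Among 9, 4, 9, 11, the best is 11 at E4. Subgame-perfect outcome: (E4, Accommodate) with payoffs (11, 11).
For the simultaneous game, intersect best replies.
Incumbent's best replies: Accommodate→E1; Fight→E1.
Entrant's best replies: E1→Fight; E2→Fight; E3→Accommodate; E4→Accommodate.
Only (E1, Fight) has each player best-responding; Nash payoffs (9, 7).
Sequential outcome (E4, Accommodate) differs from the Nash profile (E1, Fight).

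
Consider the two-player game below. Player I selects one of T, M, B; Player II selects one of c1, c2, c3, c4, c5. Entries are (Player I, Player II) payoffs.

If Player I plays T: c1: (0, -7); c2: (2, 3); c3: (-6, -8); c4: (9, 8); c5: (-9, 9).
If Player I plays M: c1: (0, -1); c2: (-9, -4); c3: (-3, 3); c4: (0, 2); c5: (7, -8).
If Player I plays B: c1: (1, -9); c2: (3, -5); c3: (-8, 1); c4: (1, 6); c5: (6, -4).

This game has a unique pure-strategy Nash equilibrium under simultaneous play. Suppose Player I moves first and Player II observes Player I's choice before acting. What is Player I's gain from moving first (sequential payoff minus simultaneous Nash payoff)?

4

Player II best-responds to each possible Player I move:
- T: Player II compares -7, 3, -8, 8, 9 and picks c5; Player I would get -9.
- M: Player II compares -1, -4, 3, 2, -8 and picks c3; Player I would get -3.
- B: Player II compares -9, -5, 1, 6, -4 and picks c4; Player I would get 1.
Among -9, -3, 1, the best is 1 at B. Subgame-perfect outcome: (B, c4) with payoffs (1, 6).
Now find the simultaneous Nash equilibrium.
Player I's best replies: c1→B; c2→B; c3→M; c4→T; c5→M.
Player II's best replies: T→c5; M→c3; B→c4.
Only (M, c3) has each player best-responding; Nash payoffs (-3, 3).
Player I's commitment gain: 1 − -3 = 4.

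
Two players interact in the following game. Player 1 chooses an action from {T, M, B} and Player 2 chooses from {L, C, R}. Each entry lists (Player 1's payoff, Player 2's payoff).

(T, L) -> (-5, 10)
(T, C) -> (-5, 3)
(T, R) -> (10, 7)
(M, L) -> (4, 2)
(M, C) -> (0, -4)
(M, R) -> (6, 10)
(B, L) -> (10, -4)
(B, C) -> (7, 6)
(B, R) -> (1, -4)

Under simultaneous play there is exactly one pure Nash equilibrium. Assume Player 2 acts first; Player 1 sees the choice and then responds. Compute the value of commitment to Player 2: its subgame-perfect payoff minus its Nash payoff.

Player 1 best-responds to each possible Player 2 move:
- L: Player 1 compares -5, 4, 10 and picks B; Player 2 would get -4.
- C: Player 1 compares -5, 0, 7 and picks B; Player 2 would get 6.
- R: Player 1 compares 10, 6, 1 and picks T; Player 2 would get 7.
Player 2's induced payoffs are -4, 6, 7, so Player 2 commits to R. Subgame-perfect outcome: (T, R) with payoffs (10, 7).
For the simultaneous game, intersect best replies.
Player 1's best replies: L→B; C→B; R→T.
Player 2's best replies: T→L; M→R; B→C.
Only (B, C) has each player best-responding; Nash payoffs (7, 6).
Player 2's commitment gain: 7 − 6 = 1.

1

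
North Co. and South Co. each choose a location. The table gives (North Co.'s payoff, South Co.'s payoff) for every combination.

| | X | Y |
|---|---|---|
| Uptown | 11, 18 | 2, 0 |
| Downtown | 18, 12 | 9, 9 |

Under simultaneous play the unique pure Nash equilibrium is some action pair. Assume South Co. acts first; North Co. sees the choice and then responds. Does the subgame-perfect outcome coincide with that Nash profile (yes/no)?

yes

North Co. best-responds to each possible South Co. move:
- X: BR = Downtown, leader payoff 12.
- Y: BR = Downtown, leader payoff 9.
Maximizing over 12, 9, South Co. chooses X. Subgame-perfect outcome: (Downtown, X) with payoffs (18, 12).
Under simultaneous play:
North Co.'s best replies: X→Downtown; Y→Downtown.
South Co.'s best replies: Uptown→X; Downtown→X.
The unique mutual best reply is (Downtown, X), giving (18, 12).
Sequential outcome (Downtown, X) coincides with the Nash profile (Downtown, X).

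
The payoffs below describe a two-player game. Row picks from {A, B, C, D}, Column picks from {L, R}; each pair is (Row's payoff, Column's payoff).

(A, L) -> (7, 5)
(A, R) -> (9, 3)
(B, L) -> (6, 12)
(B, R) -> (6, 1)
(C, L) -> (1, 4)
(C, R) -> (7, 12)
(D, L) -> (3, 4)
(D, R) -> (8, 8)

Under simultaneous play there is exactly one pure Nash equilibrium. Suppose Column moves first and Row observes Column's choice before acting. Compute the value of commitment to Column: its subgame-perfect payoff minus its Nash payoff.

0

Work backward from Row's decision.
- L: BR = A, leader payoff 5.
- R: BR = A, leader payoff 3.
Maximizing over 5, 3, Column chooses L. Subgame-perfect outcome: (A, L) with payoffs (7, 5).
Under simultaneous play:
Row's best replies: L→A; R→A.
Column's best replies: A→L; B→L; C→R; D→R.
The unique mutual best reply is (A, L), giving (7, 5).
Column's commitment gain: 5 − 5 = 0.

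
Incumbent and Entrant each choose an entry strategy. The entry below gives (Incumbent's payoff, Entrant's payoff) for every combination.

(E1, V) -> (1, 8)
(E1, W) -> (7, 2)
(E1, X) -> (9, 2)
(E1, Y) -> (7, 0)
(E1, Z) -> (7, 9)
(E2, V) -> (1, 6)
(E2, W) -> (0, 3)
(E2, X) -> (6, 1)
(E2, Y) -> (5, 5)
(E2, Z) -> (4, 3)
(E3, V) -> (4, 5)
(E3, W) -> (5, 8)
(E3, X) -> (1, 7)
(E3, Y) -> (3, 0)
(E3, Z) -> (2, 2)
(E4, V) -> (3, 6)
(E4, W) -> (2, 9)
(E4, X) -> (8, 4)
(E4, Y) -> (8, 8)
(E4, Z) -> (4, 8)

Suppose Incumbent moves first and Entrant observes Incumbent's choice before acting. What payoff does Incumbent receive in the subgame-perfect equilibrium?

Solve by backward induction (Incumbent leads).
- E1 → Entrant plays Z (best of 8, 2, 2, 0, 9); Incumbent gets 7.
- E2 → Entrant plays V (best of 6, 3, 1, 5, 3); Incumbent gets 1.
- E3 → Entrant plays W (best of 5, 8, 7, 0, 2); Incumbent gets 5.
- E4 → Entrant plays W (best of 6, 9, 4, 8, 8); Incumbent gets 2.
Among 7, 1, 5, 2, the best is 7 at E1. Subgame-perfect outcome: (E1, Z) with payoffs (7, 9).

7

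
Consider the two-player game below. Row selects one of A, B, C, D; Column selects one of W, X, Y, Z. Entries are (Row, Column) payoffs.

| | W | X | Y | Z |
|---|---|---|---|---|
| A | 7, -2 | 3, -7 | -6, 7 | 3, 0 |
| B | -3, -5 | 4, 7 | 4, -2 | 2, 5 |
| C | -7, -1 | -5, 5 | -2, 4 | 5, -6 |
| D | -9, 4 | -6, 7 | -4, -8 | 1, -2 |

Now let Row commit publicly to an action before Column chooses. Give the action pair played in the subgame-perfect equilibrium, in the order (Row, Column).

Column best-responds to each possible Row move:
- A → Column plays Y (best of -2, -7, 7, 0); Row gets -6.
- B → Column plays X (best of -5, 7, -2, 5); Row gets 4.
- C → Column plays X (best of -1, 5, 4, -6); Row gets -5.
- D → Column plays X (best of 4, 7, -8, -2); Row gets -6.
Among -6, 4, -5, -6, the best is 4 at B. Subgame-perfect outcome: (B, X) with payoffs (4, 7).

(B, X)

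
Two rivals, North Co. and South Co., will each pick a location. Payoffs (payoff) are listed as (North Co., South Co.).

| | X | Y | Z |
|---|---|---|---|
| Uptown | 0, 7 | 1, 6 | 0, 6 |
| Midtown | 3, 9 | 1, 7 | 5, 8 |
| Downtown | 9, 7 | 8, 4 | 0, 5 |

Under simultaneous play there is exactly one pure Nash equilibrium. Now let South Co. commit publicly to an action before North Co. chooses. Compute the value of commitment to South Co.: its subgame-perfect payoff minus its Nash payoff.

Solve by backward induction (South Co. leads).
- X → North Co. plays Downtown (best of 0, 3, 9); South Co. gets 7.
- Y → North Co. plays Downtown (best of 1, 1, 8); South Co. gets 4.
- Z → North Co. plays Midtown (best of 0, 5, 0); South Co. gets 8.
Among 7, 4, 8, the best is 8 at Z. Subgame-perfect outcome: (Midtown, Z) with payoffs (5, 8).
For the simultaneous game, intersect best replies.
North Co.'s best replies: X→Downtown; Y→Downtown; Z→Midtown.
South Co.'s best replies: Uptown→X; Midtown→X; Downtown→X.
Only (Downtown, X) has each player best-responding; Nash payoffs (9, 7).
South Co.'s commitment gain: 8 − 7 = 1.

1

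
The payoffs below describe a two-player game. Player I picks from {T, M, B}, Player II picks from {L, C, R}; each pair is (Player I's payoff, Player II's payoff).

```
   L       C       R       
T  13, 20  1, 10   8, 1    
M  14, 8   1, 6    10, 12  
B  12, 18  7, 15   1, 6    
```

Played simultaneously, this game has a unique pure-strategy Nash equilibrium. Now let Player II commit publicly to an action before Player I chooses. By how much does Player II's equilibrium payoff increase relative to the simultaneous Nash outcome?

Backward induction with Player II moving first.
- L: Player I compares 13, 14, 12 and picks M; Player II would get 8.
- C: Player I compares 1, 1, 7 and picks B; Player II would get 15.
- R: Player I compares 8, 10, 1 and picks M; Player II would get 12.
Among 8, 15, 12, the best is 15 at C. Subgame-perfect outcome: (B, C) with payoffs (7, 15).
Now find the simultaneous Nash equilibrium.
Player I's best replies: L→M; C→B; R→M.
Player II's best replies: T→L; M→R; B→L.
Only (M, R) has each player best-responding; Nash payoffs (10, 12).
Player II's commitment gain: 15 − 12 = 3.

3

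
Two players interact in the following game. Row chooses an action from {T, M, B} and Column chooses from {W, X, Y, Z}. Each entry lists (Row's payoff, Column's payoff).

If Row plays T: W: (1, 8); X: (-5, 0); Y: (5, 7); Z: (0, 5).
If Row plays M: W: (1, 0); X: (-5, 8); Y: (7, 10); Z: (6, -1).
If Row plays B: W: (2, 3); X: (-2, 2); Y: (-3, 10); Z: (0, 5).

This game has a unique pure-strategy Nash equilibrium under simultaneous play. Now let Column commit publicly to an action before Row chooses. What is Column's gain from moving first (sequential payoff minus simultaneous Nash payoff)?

Work backward from Row's decision.
- W: Row compares 1, 1, 2 and picks B; Column would get 3.
- X: Row compares -5, -5, -2 and picks B; Column would get 2.
- Y: Row compares 5, 7, -3 and picks M; Column would get 10.
- Z: Row compares 0, 6, 0 and picks M; Column would get -1.
Among 3, 2, 10, -1, the best is 10 at Y. Subgame-perfect outcome: (M, Y) with payoffs (7, 10).
For the simultaneous game, intersect best replies.
Row's best replies: W→B; X→B; Y→M; Z→M.
Column's best replies: T→W; M→Y; B→Y.
The unique mutual best reply is (M, Y), giving (7, 10).
Column's commitment gain: 10 − 10 = 0.

0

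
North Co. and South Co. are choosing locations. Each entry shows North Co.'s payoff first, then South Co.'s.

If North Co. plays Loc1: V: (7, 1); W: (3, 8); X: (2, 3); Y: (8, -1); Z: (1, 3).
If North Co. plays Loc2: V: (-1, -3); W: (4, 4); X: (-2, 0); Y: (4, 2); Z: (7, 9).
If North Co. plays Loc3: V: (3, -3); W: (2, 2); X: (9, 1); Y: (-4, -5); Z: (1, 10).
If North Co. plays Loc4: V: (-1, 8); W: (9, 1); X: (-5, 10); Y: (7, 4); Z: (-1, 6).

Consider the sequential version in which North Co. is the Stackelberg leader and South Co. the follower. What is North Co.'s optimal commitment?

Loc2

South Co. best-responds to each possible North Co. move:
- Loc1 → South Co. plays W (best of 1, 8, 3, -1, 3); North Co. gets 3.
- Loc2 → South Co. plays Z (best of -3, 4, 0, 2, 9); North Co. gets 7.
- Loc3 → South Co. plays Z (best of -3, 2, 1, -5, 10); North Co. gets 1.
- Loc4 → South Co. plays X (best of 8, 1, 10, 4, 6); North Co. gets -5.
North Co.'s induced payoffs are 3, 7, 1, -5, so North Co. commits to Loc2. Subgame-perfect outcome: (Loc2, Z) with payoffs (7, 9).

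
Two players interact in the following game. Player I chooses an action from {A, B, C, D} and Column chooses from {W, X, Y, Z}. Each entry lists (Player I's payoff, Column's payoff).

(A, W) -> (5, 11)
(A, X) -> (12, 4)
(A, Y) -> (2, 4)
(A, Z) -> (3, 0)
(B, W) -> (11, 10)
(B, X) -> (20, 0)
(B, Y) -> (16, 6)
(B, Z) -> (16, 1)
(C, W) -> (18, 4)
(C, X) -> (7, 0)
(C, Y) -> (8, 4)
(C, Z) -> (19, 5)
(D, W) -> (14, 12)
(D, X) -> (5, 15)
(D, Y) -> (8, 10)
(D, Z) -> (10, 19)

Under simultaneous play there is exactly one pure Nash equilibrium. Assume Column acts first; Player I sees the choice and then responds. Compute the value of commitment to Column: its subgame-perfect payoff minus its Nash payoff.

1

Backward induction with Column moving first.
- W → Player I plays C (best of 5, 11, 18, 14); Column gets 4.
- X → Player I plays B (best of 12, 20, 7, 5); Column gets 0.
- Y → Player I plays B (best of 2, 16, 8, 8); Column gets 6.
- Z → Player I plays C (best of 3, 16, 19, 10); Column gets 5.
Among 4, 0, 6, 5, the best is 6 at Y. Subgame-perfect outcome: (B, Y) with payoffs (16, 6).
For the simultaneous game, intersect best replies.
Player I's best replies: W→C; X→B; Y→B; Z→C.
Column's best replies: A→W; B→W; C→Z; D→Z.
Only (C, Z) has each player best-responding; Nash payoffs (19, 5).
Column's commitment gain: 6 − 5 = 1.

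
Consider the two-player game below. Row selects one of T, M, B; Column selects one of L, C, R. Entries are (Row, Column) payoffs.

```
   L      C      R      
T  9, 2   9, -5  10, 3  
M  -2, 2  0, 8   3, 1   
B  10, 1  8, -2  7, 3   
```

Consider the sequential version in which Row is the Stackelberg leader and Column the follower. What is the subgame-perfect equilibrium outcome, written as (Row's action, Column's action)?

Backward induction with Row moving first.
- T: BR = R, leader payoff 10.
- M: BR = C, leader payoff 0.
- B: BR = R, leader payoff 7.
Row's induced payoffs are 10, 0, 7, so Row commits to T. Subgame-perfect outcome: (T, R) with payoffs (10, 3).

(T, R)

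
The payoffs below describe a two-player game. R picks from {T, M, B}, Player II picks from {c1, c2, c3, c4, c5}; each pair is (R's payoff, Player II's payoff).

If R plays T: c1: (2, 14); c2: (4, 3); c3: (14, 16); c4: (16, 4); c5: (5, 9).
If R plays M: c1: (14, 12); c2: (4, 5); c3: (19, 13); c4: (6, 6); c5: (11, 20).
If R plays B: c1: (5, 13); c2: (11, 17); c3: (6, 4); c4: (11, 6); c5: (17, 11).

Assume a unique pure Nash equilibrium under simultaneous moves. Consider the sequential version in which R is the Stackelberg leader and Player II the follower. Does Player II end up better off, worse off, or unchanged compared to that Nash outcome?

Backward induction with R moving first.
- T → Player II plays c3 (best of 14, 3, 16, 4, 9); R gets 14.
- M → Player II plays c5 (best of 12, 5, 13, 6, 20); R gets 11.
- B → Player II plays c2 (best of 13, 17, 4, 6, 11); R gets 11.
R's induced payoffs are 14, 11, 11, so R commits to T. Subgame-perfect outcome: (T, c3) with payoffs (14, 16).
Under simultaneous play:
R's best replies: c1→M; c2→B; c3→M; c4→T; c5→B.
Player II's best replies: T→c3; M→c5; B→c2.
Only (B, c2) has each player best-responding; Nash payoffs (11, 17).
Player II earns 16 sequentially versus 17 at the Nash outcome: worse off.

worse off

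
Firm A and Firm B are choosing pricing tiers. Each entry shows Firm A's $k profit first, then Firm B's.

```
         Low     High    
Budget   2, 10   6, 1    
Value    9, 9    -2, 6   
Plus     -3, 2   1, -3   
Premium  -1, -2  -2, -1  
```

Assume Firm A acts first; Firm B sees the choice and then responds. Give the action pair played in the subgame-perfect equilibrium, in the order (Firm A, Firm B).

Work backward from Firm B's decision.
- Budget → Firm B plays Low (best of 10, 1); Firm A gets 2.
- Value → Firm B plays Low (best of 9, 6); Firm A gets 9.
- Plus → Firm B plays Low (best of 2, -3); Firm A gets -3.
- Premium → Firm B plays High (best of -2, -1); Firm A gets -2.
Among 2, 9, -3, -2, the best is 9 at Value. Subgame-perfect outcome: (Value, Low) with payoffs (9, 9).

(Value, Low)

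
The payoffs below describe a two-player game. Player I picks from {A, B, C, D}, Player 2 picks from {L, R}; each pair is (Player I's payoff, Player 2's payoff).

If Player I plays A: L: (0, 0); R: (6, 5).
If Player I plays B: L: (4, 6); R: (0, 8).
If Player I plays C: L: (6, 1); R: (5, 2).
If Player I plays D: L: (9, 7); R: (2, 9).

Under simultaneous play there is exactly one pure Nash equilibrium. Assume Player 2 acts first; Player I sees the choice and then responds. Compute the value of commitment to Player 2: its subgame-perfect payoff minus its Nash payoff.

2

Work backward from Player I's decision.
- L: Player I compares 0, 4, 6, 9 and picks D; Player 2 would get 7.
- R: Player I compares 6, 0, 5, 2 and picks A; Player 2 would get 5.
Among 7, 5, the best is 7 at L. Subgame-perfect outcome: (D, L) with payoffs (9, 7).
For the simultaneous game, intersect best replies.
Player I's best replies: L→D; R→A.
Player 2's best replies: A→R; B→R; C→R; D→R.
The unique mutual best reply is (A, R), giving (6, 5).
Player 2's commitment gain: 7 − 5 = 2.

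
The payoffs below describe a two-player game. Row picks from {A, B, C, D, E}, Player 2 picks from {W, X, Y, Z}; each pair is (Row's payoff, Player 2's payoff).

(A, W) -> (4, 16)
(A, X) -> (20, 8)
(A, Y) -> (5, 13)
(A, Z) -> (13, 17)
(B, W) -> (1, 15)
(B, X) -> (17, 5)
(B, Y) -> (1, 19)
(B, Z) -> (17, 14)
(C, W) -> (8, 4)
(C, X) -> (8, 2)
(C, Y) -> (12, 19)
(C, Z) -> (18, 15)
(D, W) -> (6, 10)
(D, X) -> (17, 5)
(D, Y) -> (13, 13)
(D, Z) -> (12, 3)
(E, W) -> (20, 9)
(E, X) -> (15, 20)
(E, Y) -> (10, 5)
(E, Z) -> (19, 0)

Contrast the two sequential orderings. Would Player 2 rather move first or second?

second

If Row leads: Player 2's best replies are A→Z, B→Y, C→Y, D→Y, E→X; Row's induced payoffs 13, 1, 12, 13, 15; outcome (E, X), payoffs (15, 20).
If Player 2 leads: Row's best replies are W→E, X→A, Y→D, Z→E; Player 2's induced payoffs 9, 8, 13, 0; outcome (D, Y), payoffs (13, 13).
Player 2 gets 13 moving first and 20 moving second, so Player 2 prefers to move second.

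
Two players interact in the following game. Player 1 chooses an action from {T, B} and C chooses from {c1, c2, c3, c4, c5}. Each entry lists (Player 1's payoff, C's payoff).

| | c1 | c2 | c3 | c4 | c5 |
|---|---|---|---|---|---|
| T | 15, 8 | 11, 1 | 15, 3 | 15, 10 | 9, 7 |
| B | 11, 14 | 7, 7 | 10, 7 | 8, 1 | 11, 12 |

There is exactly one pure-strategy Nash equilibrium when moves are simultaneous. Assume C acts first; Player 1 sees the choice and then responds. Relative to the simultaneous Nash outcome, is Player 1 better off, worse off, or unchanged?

Solve by backward induction (C leads).
- c1 → Player 1 plays T (best of 15, 11); C gets 8.
- c2 → Player 1 plays T (best of 11, 7); C gets 1.
- c3 → Player 1 plays T (best of 15, 10); C gets 3.
- c4 → Player 1 plays T (best of 15, 8); C gets 10.
- c5 → Player 1 plays B (best of 9, 11); C gets 12.
Among 8, 1, 3, 10, 12, the best is 12 at c5. Subgame-perfect outcome: (B, c5) with payoffs (11, 12).
Under simultaneous play:
Player 1's best replies: c1→T; c2→T; c3→T; c4→T; c5→B.
C's best replies: T→c4; B→c1.
Only (T, c4) has each player best-responding; Nash payoffs (15, 10).
Player 1 earns 11 sequentially versus 15 at the Nash outcome: worse off.

worse off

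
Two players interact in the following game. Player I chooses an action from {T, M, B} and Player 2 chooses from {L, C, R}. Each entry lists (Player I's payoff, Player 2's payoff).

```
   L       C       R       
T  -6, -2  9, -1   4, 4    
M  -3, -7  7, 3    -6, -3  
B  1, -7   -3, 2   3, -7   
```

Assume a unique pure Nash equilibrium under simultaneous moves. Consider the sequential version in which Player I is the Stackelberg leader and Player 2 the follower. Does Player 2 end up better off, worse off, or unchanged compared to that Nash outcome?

Backward induction with Player I moving first.
- T: BR = R, leader payoff 4.
- M: BR = C, leader payoff 7.
- B: BR = C, leader payoff -3.
Maximizing over 4, 7, -3, Player I chooses M. Subgame-perfect outcome: (M, C) with payoffs (7, 3).
Under simultaneous play:
Player I's best replies: L→B; C→T; R→T.
Player 2's best replies: T→R; M→C; B→C.
Only (T, R) has each player best-responding; Nash payoffs (4, 4).
Player 2 earns 3 sequentially versus 4 at the Nash outcome: worse off.

worse off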